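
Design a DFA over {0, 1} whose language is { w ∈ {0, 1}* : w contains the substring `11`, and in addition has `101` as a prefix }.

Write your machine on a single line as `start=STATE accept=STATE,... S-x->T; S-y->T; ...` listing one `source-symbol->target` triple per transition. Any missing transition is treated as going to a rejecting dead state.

start=q0; accept=q8; q0-0->q1; q0-1->q2; q1-0->q1; q1-1->q3; q2-0->q4; q2-1->q5; q3-0->q1; q3-1->q5; q4-0->q1; q4-1->q6; q5-0->q5; q5-1->q5; q6-0->q7; q6-1->q8; q7-0->q7; q7-1->q6; q8-0->q8; q8-1->q8

Run two small machines in parallel and take their product. The first has 3 states tracking whether and how much of `11` has been seen; the second has 5 states tracking whether the input so far still matches the prefix `101`. A product state is a pair (one from each), accepting exactly when both do.
A 9-state machine:
        0   1  
>  q0   q1  q2 
   q1   q1  q3 
   q2   q4  q5 
   q3   q1  q5 
   q4   q1  q6 
   q5   q5  q5 
   q6   q7  q8 
   q7   q7  q6 
 * q8   q8  q8 
(> = start, * = accepting)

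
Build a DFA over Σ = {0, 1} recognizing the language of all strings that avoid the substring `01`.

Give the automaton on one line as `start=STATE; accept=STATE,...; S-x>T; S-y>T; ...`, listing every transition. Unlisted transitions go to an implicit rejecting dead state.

This is the complement of 'contains `01`'. Use the same substring-matching states — A through C holding how much of `01` has just been matched — but flip the accepting set: everything except the trap C accepts.
       0  1 
>* A   B  A 
 * B   B  C 
   C   C  C 
(> = start, * = accepting)

start=A; accept=A,B; A-0>B; A-1>A; B-0>B; B-1>C; C-0>C; C-1>C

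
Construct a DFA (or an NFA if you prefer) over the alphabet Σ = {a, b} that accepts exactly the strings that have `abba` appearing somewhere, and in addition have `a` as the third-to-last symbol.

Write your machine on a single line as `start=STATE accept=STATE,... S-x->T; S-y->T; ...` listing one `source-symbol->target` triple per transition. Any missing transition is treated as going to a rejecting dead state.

start=s0; accept=s18,s19,s20,s21; s0-a->s1; s0-b->s2; s1-a->s3; s1-b->s4; s2-a->s5; s2-b->s6; s3-a->s7; s3-b->s8; s4-a->s9; s4-b->s10; s5-a->s11; s5-b->s12; s6-a->s13; s6-b->s14; s7-a->s7; s7-b->s8; s8-a->s9; s8-b->s10; s9-a->s11; s9-b->s12; s10-a->s15; s10-b->s14; s11-a->s7; s11-b->s8; s12-a->s9; s12-b->s10; s13-a->s11; s13-b->s12; s14-a->s13; s14-b->s14; s15-a->s16; s15-b->s17; s16-a->s18; s16-b->s19; s17-a->s20; s17-b->s21; s18-a->s18; s18-b->s19; s19-a->s20; s19-b->s21; s20-a->s16; s20-b->s17; s21-a->s15; s21-b->s22; s22-a->s15; s22-b->s22

Build one automaton per condition and run them in lockstep. One (5 states) tracks whether and how much of `abba` has been seen; the other (15 states) tracks the last 3 symbols read. Each combined state is a pair, one component from each; accept when both components accept.
With 23 states:
          a    b  
>  s0     s1   s2 
   s1     s3   s4 
   s2     s5   s6 
   s3     s7   s8 
   s4     s9  s10 
   s5    s11  s12 
   s6    s13  s14 
   s7     s7   s8 
   s8     s9  s10 
   s9    s11  s12 
   s10   s15  s14 
   s11    s7   s8 
   s12    s9  s10 
   s13   s11  s12 
   s14   s13  s14 
   s15   s16  s17 
   s16   s18  s19 
   s17   s20  s21 
 * s18   s18  s19 
 * s19   s20  s21 
 * s20   s16  s17 
 * s21   s15  s22 
   s22   s15  s22 
(> = start, * = accepting)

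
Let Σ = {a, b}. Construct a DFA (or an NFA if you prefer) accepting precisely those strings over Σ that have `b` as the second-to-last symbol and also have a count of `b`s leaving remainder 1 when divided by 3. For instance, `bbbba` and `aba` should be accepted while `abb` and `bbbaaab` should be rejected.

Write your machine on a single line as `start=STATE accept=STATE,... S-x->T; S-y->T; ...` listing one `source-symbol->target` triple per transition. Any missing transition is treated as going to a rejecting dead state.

start=s0; accept=s2,s6; s0-a->s0; s0-b->s1; s1-a->s2; s1-b->s3; s2-a->s4; s2-b->s3; s3-a->s3; s3-b->s5; s4-a->s4; s4-b->s3; s5-a->s0; s5-b->s6; s6-a->s2; s6-b->s3

Run two small machines in parallel and take their product. The first has 7 states tracking the last 2 symbols read; the second has 3 states tracking the count of `b`s modulo 3. A product state is a pair (one from each), accepting exactly when both do. Equivalent product states are then merged.
7 states suffice.
        a   b  
>  s0   s0  s1 
   s1   s2  s3 
 * s2   s4  s3 
   s3   s3  s5 
   s4   s4  s3 
   s5   s0  s6 
 * s6   s2  s3 
(> = start, * = accepting)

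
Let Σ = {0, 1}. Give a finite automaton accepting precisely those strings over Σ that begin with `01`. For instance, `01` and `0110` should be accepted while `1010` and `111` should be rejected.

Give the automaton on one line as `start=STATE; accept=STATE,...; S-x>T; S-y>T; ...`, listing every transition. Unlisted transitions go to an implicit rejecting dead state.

Check the first 2 symbols one by one: S0 through S1 record how many have matched `01` so far; any wrong symbol goes to the dead state S3. After all 2 match we enter the accepting sink S2.
        0   1  
>  S0   S1  S3 
   S1   S3  S2 
 * S2   S2  S2 
   S3   S3  S3 
(> = start, * = accepting)

start=S0; accept=S2; S0-0>S1; S0-1>S3; S1-0>S3; S1-1>S2; S2-0>S2; S2-1>S2; S3-0>S3; S3-1>S3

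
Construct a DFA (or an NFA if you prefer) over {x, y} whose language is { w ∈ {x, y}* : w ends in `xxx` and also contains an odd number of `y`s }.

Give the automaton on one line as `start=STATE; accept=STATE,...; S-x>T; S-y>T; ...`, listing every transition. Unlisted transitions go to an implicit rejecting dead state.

Build one automaton per condition and run them in lockstep. One (4 states) tracks how much of the suffix `xxx` has currently been matched; the other (2 states) tracks the count of `y`s modulo 2. Each combined state is a pair, one component from each; accept when both components accept.
8 states suffice.
        x   y  
>  s0   s1  s2 
   s1   s3  s2 
   s2   s4  s0 
   s3   s5  s2 
   s4   s6  s0 
   s5   s5  s2 
   s6   s7  s0 
 * s7   s7  s0 
(> = start, * = accepting)

start=s0; accept=s7; s0-x>s1; s0-y>s2; s1-x>s3; s1-y>s2; s2-x>s4; s2-y>s0; s3-x>s5; s3-y>s2; s4-x>s6; s4-y>s0; s5-x>s5; s5-y>s2; s6-x>s7; s6-y>s0; s7-x>s7; s7-y>s0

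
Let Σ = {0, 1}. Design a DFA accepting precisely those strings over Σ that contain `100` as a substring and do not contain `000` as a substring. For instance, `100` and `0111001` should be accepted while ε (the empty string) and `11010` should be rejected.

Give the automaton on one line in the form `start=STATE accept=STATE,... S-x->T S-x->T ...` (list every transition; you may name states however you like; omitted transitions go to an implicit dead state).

Build one automaton per condition and run them in lockstep. The first has 4 states tracking whether and how much of `100` has been seen; the second has 4 states tracking partial matches of the forbidden pattern `000`. A product state is a pair (one from each), accepting exactly when both do. After merging equivalent states the machine shrinks.
        0   1  
>  q0   q1  q2 
   q1   q3  q2 
   q2   q4  q2 
   q3   q5  q2 
   q4   q6  q2 
   q5   q5  q5 
 * q6   q5  q7 
 * q7   q8  q7 
 * q8   q6  q7 
(> = start, * = accepting)

start=q0 accept=q6,q7,q8 q0-0->q1 q0-1->q2 q1-0->q3 q1-1->q2 q2-0->q4 q2-1->q2 q3-0->q5 q3-1->q2 q4-0->q6 q4-1->q2 q5-0->q5 q5-1->q5 q6-0->q5 q6-1->q7 q7-0->q8 q7-1->q7 q8-0->q6 q8-1->q7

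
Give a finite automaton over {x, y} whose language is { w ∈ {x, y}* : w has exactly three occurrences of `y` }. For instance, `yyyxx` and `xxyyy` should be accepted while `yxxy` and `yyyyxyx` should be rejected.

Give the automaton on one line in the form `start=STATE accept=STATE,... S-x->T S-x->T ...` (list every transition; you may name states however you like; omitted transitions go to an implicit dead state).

start=q0 accept=q3 q0-x->q0 q0-y->q1 q1-x->q1 q1-y->q2 q2-x->q2 q2-y->q3 q3-x->q3 q3-y->q4 q4-x->q4 q4-y->q4

Only the number of `y`s matters, and only up to 4. Make a chain q0 → q1 → q2 → q3 → q4 advanced by each `y` (with q4 absorbing); every other symbol self-loops. The accepting set is {q3}.
A 5-state machine:
        x   y  
>  q0   q0  q1 
   q1   q1  q2 
   q2   q2  q3 
 * q3   q3  q4 
   q4   q4  q4 
(> = start, * = accepting)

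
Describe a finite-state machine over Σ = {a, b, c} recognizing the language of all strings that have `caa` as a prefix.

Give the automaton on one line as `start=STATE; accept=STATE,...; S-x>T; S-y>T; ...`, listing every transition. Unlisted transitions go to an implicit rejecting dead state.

Walk along `caa` while the input agrees: from q0 take `c` to q1, and so on. Any deviation drops to the rejecting sink q4. Once q3 is reached the prefix is confirmed and every continuation is accepted.
        a   b   c  
>  q0   q4  q4  q1 
   q1   q2  q4  q4 
   q2   q3  q4  q4 
 * q3   q3  q3  q3 
   q4   q4  q4  q4 
(> = start, * = accepting)

start=q0; accept=q3; q0-a>q4; q0-b>q4; q0-c>q1; q1-a>q2; q1-b>q4; q1-c>q4; q2-a>q3; q2-b>q4; q2-c>q4; q3-a>q3; q3-b>q3; q3-c>q3; q4-a>q4; q4-b>q4; q4-c>q4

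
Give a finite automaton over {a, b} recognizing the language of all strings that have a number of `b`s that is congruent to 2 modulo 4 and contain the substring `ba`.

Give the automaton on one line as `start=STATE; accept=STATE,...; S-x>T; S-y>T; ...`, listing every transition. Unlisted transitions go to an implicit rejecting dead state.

Build one automaton per condition and run them in lockstep. The first has 4 states tracking the count of `b`s modulo 4; the second has 3 states tracking whether and how much of `ba` has been seen. A product state is a pair (one from each), accepting exactly when both do.
With 9 states:
        a   b  
>  q0   q0  q1 
   q1   q2  q3 
   q2   q2  q4 
   q3   q4  q5 
 * q4   q4  q6 
   q5   q6  q7 
   q6   q6  q8 
   q7   q8  q1 
   q8   q8  q2 
(> = start, * = accepting)

start=q0; accept=q4; q0-a>q0; q0-b>q1; q1-a>q2; q1-b>q3; q2-a>q2; q2-b>q4; q3-a>q4; q3-b>q5; q4-a>q4; q4-b>q6; q5-a>q6; q5-b>q7; q6-a>q6; q6-b>q8; q7-a>q8; q7-b>q1; q8-a>q8; q8-b>q2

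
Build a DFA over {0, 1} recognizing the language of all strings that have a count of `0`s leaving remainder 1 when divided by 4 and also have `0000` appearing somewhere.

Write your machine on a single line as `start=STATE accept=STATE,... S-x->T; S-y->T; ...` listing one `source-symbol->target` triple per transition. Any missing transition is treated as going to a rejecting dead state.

start=s0; accept=s11; s0-0->s1; s0-1->s0; s1-0->s2; s1-1->s3; s2-0->s4; s2-1->s5; s3-0->s6; s3-1->s3; s4-0->s7; s4-1->s8; s5-0->s9; s5-1->s5; s6-0->s10; s6-1->s5; s7-0->s11; s7-1->s7; s8-0->s12; s8-1->s8; s9-0->s13; s9-1->s8; s10-0->s14; s10-1->s8; s11-0->s15; s11-1->s11; s12-0->s16; s12-1->s0; s13-0->s17; s13-1->s0; s14-0->s11; s14-1->s0; s15-0->s18; s15-1->s15; s16-0->s19; s16-1->s3; s17-0->s15; s17-1->s3; s18-0->s7; s18-1->s18; s19-0->s18; s19-1->s5

Run two small machines in parallel and take their product. The first has 4 states tracking the count of `0`s modulo 4; the second has 5 states tracking whether and how much of `0000` has been seen. A product state is a pair (one from each), accepting exactly when both do.
          0    1  
>  s0     s1   s0 
   s1     s2   s3 
   s2     s4   s5 
   s3     s6   s3 
   s4     s7   s8 
   s5     s9   s5 
   s6    s10   s5 
   s7    s11   s7 
   s8    s12   s8 
   s9    s13   s8 
   s10   s14   s8 
 * s11   s15  s11 
   s12   s16   s0 
   s13   s17   s0 
   s14   s11   s0 
   s15   s18  s15 
   s16   s19   s3 
   s17   s15   s3 
   s18    s7  s18 
   s19   s18   s5 
(> = start, * = accepting)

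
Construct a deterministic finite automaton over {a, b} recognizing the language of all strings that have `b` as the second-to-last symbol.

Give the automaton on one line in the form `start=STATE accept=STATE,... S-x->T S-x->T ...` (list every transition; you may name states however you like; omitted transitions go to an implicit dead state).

start=q0 accept=q5,q6 q0-a->q1 q0-b->q2 q1-a->q3 q1-b->q4 q2-a->q5 q2-b->q6 q3-a->q3 q3-b->q4 q4-a->q5 q4-b->q6 q5-a->q3 q5-b->q4 q6-a->q5 q6-b->q6

A DFA must remember the last 2 symbols (since which symbol is second-to-last isn't known until the input ends). Use one state per possible window of the last ≤2 symbols; accept from those whose window starts with `b`.
        a   b  
>  q0   q1  q2 
   q1   q3  q4 
   q2   q5  q6 
   q3   q3  q4 
   q4   q5  q6 
 * q5   q3  q4 
 * q6   q5  q6 
(> = start, * = accepting)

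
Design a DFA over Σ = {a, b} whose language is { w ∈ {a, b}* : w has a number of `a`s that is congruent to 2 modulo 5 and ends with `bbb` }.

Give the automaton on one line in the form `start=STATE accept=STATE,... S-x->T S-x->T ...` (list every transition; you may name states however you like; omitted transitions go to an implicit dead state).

Run two small machines in parallel and take their product. The first has 5 states tracking the count of `a`s modulo 5; the second has 4 states tracking how much of the suffix `bbb` has currently been matched. A product state is a pair (one from each), accepting exactly when both do. After merging equivalent states the machine shrinks.
8 states suffice.
        a   b  
>  q0   q1  q0 
   q1   q2  q1 
   q2   q3  q4 
   q3   q5  q3 
   q4   q3  q6 
   q5   q0  q5 
   q6   q3  q7 
 * q7   q3  q7 
(> = start, * = accepting)

start=q0 accept=q7 q0-a->q1 q0-b->q0 q1-a->q2 q1-b->q1 q2-a->q3 q2-b->q4 q3-a->q5 q3-b->q3 q4-a->q3 q4-b->q6 q5-a->q0 q5-b->q5 q6-a->q3 q6-b->q7 q7-a->q3 q7-b->q7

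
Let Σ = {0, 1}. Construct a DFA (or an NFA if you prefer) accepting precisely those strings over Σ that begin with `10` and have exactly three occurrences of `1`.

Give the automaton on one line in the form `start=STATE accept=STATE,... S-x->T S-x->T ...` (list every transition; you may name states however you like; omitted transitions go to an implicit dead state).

Build one automaton per condition and run them in lockstep. One (4 states) tracks whether the input so far still matches the prefix `10`; the other (5 states) tracks the count of `1`s, saturating at 4. Each combined state is a pair, one component from each; accept when both components accept. Equivalent product states are then merged.
        0   1  
>  S0   S1  S2 
   S1   S1  S1 
   S2   S3  S1 
   S3   S3  S4 
   S4   S4  S5 
 * S5   S5  S1 
(> = start, * = accepting)

start=S0 accept=S5 S0-0->S1 S0-1->S2 S1-0->S1 S1-1->S1 S2-0->S3 S2-1->S1 S3-0->S3 S3-1->S4 S4-0->S4 S4-1->S5 S5-0->S5 S5-1->S1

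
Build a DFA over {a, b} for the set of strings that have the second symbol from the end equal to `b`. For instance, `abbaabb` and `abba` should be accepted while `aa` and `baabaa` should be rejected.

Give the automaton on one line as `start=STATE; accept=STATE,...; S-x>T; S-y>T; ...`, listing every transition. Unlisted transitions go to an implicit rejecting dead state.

start=S0; accept=S5,S6; S0-a>S1; S0-b>S2; S1-a>S3; S1-b>S4; S2-a>S5; S2-b>S6; S3-a>S3; S3-b>S4; S4-a>S5; S4-b>S6; S5-a>S3; S5-b>S4; S6-a>S5; S6-b>S6

Because acceptance depends on a position counted from the end, the machine has to buffer the most recent 2 symbols. Make each state the string of the last up-to-2 symbols read; on input `x` shift the window left and append `x`. Accept when the buffered window has length 2 and begins with `b`.
7 states suffice.
        a   b  
>  S0   S1  S2 
   S1   S3  S4 
   S2   S5  S6 
   S3   S3  S4 
   S4   S5  S6 
 * S5   S3  S4 
 * S6   S5  S6 
(> = start, * = accepting)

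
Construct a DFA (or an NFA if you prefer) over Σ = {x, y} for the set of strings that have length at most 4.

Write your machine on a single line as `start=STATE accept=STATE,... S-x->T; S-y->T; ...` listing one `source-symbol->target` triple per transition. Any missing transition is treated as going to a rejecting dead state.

start=s0; accept=s0,s1,s2,s3,s4; s0-x->s1; s0-y->s1; s1-x->s2; s1-y->s2; s2-x->s3; s2-y->s3; s3-x->s4; s3-y->s4; s4-x->s5; s4-y->s5; s5-x->s5; s5-y->s5

Count input length up to 5: every symbol moves from s0 toward s5, which means 'more than 4' and absorbs. Accept from {s0, s1, s2, s3, s4}.
        x   y  
>* s0   s1  s1 
 * s1   s2  s2 
 * s2   s3  s3 
 * s3   s4  s4 
 * s4   s5  s5 
   s5   s5  s5 
(> = start, * = accepting)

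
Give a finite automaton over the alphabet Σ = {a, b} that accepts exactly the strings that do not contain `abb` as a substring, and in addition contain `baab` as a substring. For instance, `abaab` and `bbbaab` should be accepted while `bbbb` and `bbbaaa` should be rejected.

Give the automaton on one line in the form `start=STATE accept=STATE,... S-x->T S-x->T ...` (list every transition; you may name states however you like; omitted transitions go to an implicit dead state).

Handle the two conditions separately and then intersect. The first has 4 states tracking partial matches of the forbidden pattern `abb`; the second has 5 states tracking whether and how much of `baab` has been seen. A product state is a pair (one from each), accepting exactly when both do. After merging equivalent states the machine shrinks.
With 9 states:
        a   b  
>  s0   s1  s2 
   s1   s1  s3 
   s2   s4  s2 
   s3   s4  s5 
   s4   s6  s3 
   s5   s5  s5 
   s6   s1  s7 
 * s7   s8  s5 
 * s8   s8  s7 
(> = start, * = accepting)

start=s0 accept=s7,s8 s0-a->s1 s0-b->s2 s1-a->s1 s1-b->s3 s2-a->s4 s2-b->s2 s3-a->s4 s3-b->s5 s4-a->s6 s4-b->s3 s5-a->s5 s5-b->s5 s6-a->s1 s6-b->s7 s7-a->s8 s7-b->s5 s8-a->s8 s8-b->s7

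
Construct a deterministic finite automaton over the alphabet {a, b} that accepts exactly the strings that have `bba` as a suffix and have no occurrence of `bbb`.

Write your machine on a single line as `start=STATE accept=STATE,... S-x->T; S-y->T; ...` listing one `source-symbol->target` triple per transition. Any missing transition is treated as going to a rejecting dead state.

Build one automaton per condition and run them in lockstep. The first has 4 states tracking how much of the suffix `bba` has currently been matched; the second has 4 states tracking partial matches of the forbidden pattern `bbb`. A product state is a pair (one from each), accepting exactly when both do. After merging equivalent states the machine shrinks.
A 5-state machine:
        a   b  
>  q0   q0  q1 
   q1   q0  q2 
   q2   q3  q4 
 * q3   q0  q1 
   q4   q4  q4 
(> = start, * = accepting)

start=q0; accept=q3; q0-a->q0; q0-b->q1; q1-a->q0; q1-b->q2; q2-a->q3; q2-b->q4; q3-a->q0; q3-b->q1; q4-a->q4; q4-b->q4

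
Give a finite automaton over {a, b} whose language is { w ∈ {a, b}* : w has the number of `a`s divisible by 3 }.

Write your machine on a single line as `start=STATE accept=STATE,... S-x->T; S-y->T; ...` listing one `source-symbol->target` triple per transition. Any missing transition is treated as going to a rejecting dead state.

start=s0; accept=s0; s0-a->s1; s0-b->s0; s1-a->s2; s1-b->s1; s2-a->s0; s2-b->s2

Keep the running count of `a`s modulo 3: each `a` advances along the cycle s0 → s1 → s2 → s0 while other symbols loop. Accept at s0.
        a   b  
>* s0   s1  s0 
   s1   s2  s1 
   s2   s0  s2 
(> = start, * = accepting)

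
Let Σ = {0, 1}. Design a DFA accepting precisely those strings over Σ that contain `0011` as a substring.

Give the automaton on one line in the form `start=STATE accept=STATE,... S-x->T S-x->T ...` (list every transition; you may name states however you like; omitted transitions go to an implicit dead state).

States q0..q3 record the length of the longest prefix of `0011` that matches the current input suffix. Reaching q4 means `0011` has been seen, and we stay there forever. Accept from q4.
With 5 states:
        0   1  
>  q0   q1  q0 
   q1   q2  q0 
   q2   q2  q3 
   q3   q1  q4 
 * q4   q4  q4 
(> = start, * = accepting)

start=q0 accept=q4 q0-0->q1 q0-1->q0 q1-0->q2 q1-1->q0 q2-0->q2 q2-1->q3 q3-0->q1 q3-1->q4 q4-0->q4 q4-1->q4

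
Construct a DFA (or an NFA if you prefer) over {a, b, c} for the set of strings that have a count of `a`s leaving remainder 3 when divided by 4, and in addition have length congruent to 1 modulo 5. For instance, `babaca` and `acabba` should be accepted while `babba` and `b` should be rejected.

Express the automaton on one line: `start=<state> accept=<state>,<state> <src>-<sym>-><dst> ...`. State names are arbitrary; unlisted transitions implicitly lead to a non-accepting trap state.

Run two small machines in parallel and take their product. The first has 4 states tracking the count of `a`s modulo 4; the second has 5 states tracking the input length modulo 5. A product state is a pair (one from each), accepting exactly when both do.
With 20 states:
          a    b    c  
>  q0     q1   q2   q2 
   q1     q3   q4   q4 
   q2     q4   q5   q5 
   q3     q6   q7   q7 
   q4     q7   q8   q8 
   q5     q8   q9   q9 
   q6    q10  q11  q11 
   q7    q11  q12  q12 
   q8    q12  q13  q13 
   q9    q13  q10  q10 
   q10   q14   q0   q0 
   q11    q0  q15  q15 
   q12   q15  q16  q16 
   q13   q16  q14  q14 
   q14   q17   q1   q1 
   q15    q2  q18  q18 
   q16   q18  q17  q17 
   q17   q19   q3   q3 
 * q18    q5  q19  q19 
   q19    q9   q6   q6 
(> = start, * = accepting)

start=q0 accept=q18 q0-a->q1 q0-b->q2 q0-c->q2 q1-a->q3 q1-b->q4 q1-c->q4 q2-a->q4 q2-b->q5 q2-c->q5 q3-a->q6 q3-b->q7 q3-c->q7 q4-a->q7 q4-b->q8 q4-c->q8 q5-a->q8 q5-b->q9 q5-c->q9 q6-a->q10 q6-b->q11 q6-c->q11 q7-a->q11 q7-b->q12 q7-c->q12 q8-a->q12 q8-b->q13 q8-c->q13 q9-a->q13 q9-b->q10 q9-c->q10 q10-a->q14 q10-b->q0 q10-c->q0 q11-a->q0 q11-b->q15 q11-c->q15 q12-a->q15 q12-b->q16 q12-c->q16 q13-a->q16 q13-b->q14 q13-c->q14 q14-a->q17 q14-b->q1 q14-c->q1 q15-a->q2 q15-b->q18 q15-c->q18 q16-a->q18 q16-b->q17 q16-c->q17 q17-a->q19 q17-b->q3 q17-c->q3 q18-a->q5 q18-b->q19 q18-c->q19 q19-a->q9 q19-b->q6 q19-c->q6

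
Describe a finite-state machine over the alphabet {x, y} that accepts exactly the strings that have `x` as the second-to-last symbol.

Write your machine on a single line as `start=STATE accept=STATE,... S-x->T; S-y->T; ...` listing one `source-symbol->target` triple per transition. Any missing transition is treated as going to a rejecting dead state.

start=S0; accept=S3,S4; S0-x->S1; S0-y->S2; S1-x->S3; S1-y->S4; S2-x->S5; S2-y->S6; S3-x->S3; S3-y->S4; S4-x->S5; S4-y->S6; S5-x->S3; S5-y->S4; S6-x->S5; S6-y->S6

A DFA must remember the last 2 symbols (since which symbol is second-to-last isn't known until the input ends). Use one state per possible window of the last ≤2 symbols; accept from those whose window starts with `x`.
        x   y  
>  S0   S1  S2 
   S1   S3  S4 
   S2   S5  S6 
 * S3   S3  S4 
 * S4   S5  S6 
   S5   S3  S4 
   S6   S5  S6 
(> = start, * = accepting)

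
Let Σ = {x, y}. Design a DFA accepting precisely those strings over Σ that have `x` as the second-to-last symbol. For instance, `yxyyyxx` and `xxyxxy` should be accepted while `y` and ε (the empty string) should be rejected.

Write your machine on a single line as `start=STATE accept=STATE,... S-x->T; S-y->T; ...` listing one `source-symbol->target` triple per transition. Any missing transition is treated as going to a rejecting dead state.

start=s0; accept=s3,s4; s0-x->s1; s0-y->s2; s1-x->s3; s1-y->s4; s2-x->s5; s2-y->s6; s3-x->s3; s3-y->s4; s4-x->s5; s4-y->s6; s5-x->s3; s5-y->s4; s6-x->s5; s6-y->s6

A DFA must remember the last 2 symbols (since which symbol is second-to-last isn't known until the input ends). Use one state per possible window of the last ≤2 symbols; accept from those whose window starts with `x`.
With 7 states:
        x   y  
>  s0   s1  s2 
   s1   s3  s4 
   s2   s5  s6 
 * s3   s3  s4 
 * s4   s5  s6 
   s5   s3  s4 
   s6   s5  s6 
(> = start, * = accepting)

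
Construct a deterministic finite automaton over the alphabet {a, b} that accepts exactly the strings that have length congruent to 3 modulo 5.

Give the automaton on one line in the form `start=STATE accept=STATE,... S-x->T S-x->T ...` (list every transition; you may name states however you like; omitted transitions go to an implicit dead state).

start=s0 accept=s3 s0-a->s1 s0-b->s1 s1-a->s2 s1-b->s2 s2-a->s3 s2-b->s3 s3-a->s4 s3-b->s4 s4-a->s0 s4-b->s0

Only the length mod 5 matters, so use a 5-cycle: from any state, every input symbol moves to the next state, wrapping s4 back to s0. Mark s3 accepting.
        a   b  
>  s0   s1  s1 
   s1   s2  s2 
   s2   s3  s3 
 * s3   s4  s4 
   s4   s0  s0 
(> = start, * = accepting)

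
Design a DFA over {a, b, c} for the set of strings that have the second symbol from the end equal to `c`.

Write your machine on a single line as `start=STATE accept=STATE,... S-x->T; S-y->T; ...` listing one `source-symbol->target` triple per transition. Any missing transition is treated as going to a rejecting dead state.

A DFA must remember the last 2 symbols (since which symbol is second-to-last isn't known until the input ends). Use one state per possible window of the last ≤2 symbols; accept from those whose window starts with `c`.
          a    b    c  
>  s0     s1   s2   s3 
   s1     s4   s5   s6 
   s2     s7   s8   s9 
   s3    s10  s11  s12 
   s4     s4   s5   s6 
   s5     s7   s8   s9 
   s6    s10  s11  s12 
   s7     s4   s5   s6 
   s8     s7   s8   s9 
   s9    s10  s11  s12 
 * s10    s4   s5   s6 
 * s11    s7   s8   s9 
 * s12   s10  s11  s12 
(> = start, * = accepting)

start=s0; accept=s10,s11,s12; s0-a->s1; s0-b->s2; s0-c->s3; s1-a->s4; s1-b->s5; s1-c->s6; s2-a->s7; s2-b->s8; s2-c->s9; s3-a->s10; s3-b->s11; s3-c->s12; s4-a->s4; s4-b->s5; s4-c->s6; s5-a->s7; s5-b->s8; s5-c->s9; s6-a->s10; s6-b->s11; s6-c->s12; s7-a->s4; s7-b->s5; s7-c->s6; s8-a->s7; s8-b->s8; s8-c->s9; s9-a->s10; s9-b->s11; s9-c->s12; s10-a->s4; s10-b->s5; s10-c->s6; s11-a->s7; s11-b->s8; s11-c->s9; s12-a->s10; s12-b->s11; s12-c->s12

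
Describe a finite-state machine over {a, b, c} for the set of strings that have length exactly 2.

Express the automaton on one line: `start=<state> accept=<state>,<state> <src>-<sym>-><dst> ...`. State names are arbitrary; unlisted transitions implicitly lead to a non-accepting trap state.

start=q0 accept=q2 q0-a->q1 q0-b->q1 q0-c->q1 q1-a->q2 q1-b->q2 q1-c->q2 q2-a->q3 q2-b->q3 q2-c->q3 q3-a->q3 q3-b->q3 q3-c->q3

We only need to distinguish lengths 0, 1, …, 2, and '>2'. Chain q0 → q1 → q2 → q3 on every symbol, with q3 looping. Accepting states: {q2}.
4 states suffice.
        a   b   c  
>  q0   q1  q1  q1 
   q1   q2  q2  q2 
 * q2   q3  q3  q3 
   q3   q3  q3  q3 
(> = start, * = accepting)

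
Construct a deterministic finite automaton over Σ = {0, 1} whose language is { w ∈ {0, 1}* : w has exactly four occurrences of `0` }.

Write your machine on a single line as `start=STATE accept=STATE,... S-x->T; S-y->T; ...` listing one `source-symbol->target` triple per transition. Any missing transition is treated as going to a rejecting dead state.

start=q0; accept=q4; q0-0->q1; q0-1->q0; q1-0->q2; q1-1->q1; q2-0->q3; q2-1->q2; q3-0->q4; q3-1->q3; q4-0->q5; q4-1->q4; q5-0->q5; q5-1->q5

Only the number of `0`s matters, and only up to 5. Make a chain q0 → q1 → q2 → q3 → q4 → q5 advanced by each `0` (with q5 absorbing); every other symbol self-loops. The accepting set is {q4}.
6 states suffice.
        0   1  
>  q0   q1  q0 
   q1   q2  q1 
   q2   q3  q2 
   q3   q4  q3 
 * q4   q5  q4 
   q5   q5  q5 
(> = start, * = accepting)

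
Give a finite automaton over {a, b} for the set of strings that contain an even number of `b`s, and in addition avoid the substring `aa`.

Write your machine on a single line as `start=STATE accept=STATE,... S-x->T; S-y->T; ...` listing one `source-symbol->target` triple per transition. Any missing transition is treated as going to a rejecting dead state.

Handle the two conditions separately and then intersect. One (2 states) tracks the count of `b`s modulo 2; the other (3 states) tracks partial matches of the forbidden pattern `aa`. Each combined state is a pair, one component from each; accept when both components accept. After merging equivalent states the machine shrinks.
5 states suffice.
        a   b  
>* s0   s1  s2 
 * s1   s3  s2 
   s2   s4  s0 
   s3   s3  s3 
   s4   s3  s0 
(> = start, * = accepting)

start=s0; accept=s0,s1; s0-a->s1; s0-b->s2; s1-a->s3; s1-b->s2; s2-a->s4; s2-b->s0; s3-a->s3; s3-b->s3; s4-a->s3; s4-b->s0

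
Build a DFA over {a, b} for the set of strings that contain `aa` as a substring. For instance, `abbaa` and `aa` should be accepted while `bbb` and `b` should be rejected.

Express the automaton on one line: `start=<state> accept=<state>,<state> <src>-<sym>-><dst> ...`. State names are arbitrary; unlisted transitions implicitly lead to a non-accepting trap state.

Track how much of `aa` has been matched so far: state q0 is no progress, q2 is the absorbing accept state reached once `aa` has occurred. Intermediate states record partial matches; on a mismatch, fall back to the longest reusable overlap.
3 states suffice.
        a   b  
>  q0   q1  q0 
   q1   q2  q0 
 * q2   q2  q2 
(> = start, * = accepting)

start=q0 accept=q2 q0-a->q1 q0-b->q0 q1-a->q2 q1-b->q0 q2-a->q2 q2-b->q2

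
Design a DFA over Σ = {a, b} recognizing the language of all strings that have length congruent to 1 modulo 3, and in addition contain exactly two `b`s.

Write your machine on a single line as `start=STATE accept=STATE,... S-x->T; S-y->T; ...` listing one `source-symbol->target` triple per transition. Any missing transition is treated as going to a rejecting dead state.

start=s0; accept=s9; s0-a->s1; s0-b->s2; s1-a->s3; s1-b->s4; s2-a->s4; s2-b->s5; s3-a->s0; s3-b->s6; s4-a->s6; s4-b->s7; s5-a->s7; s5-b->s8; s6-a->s2; s6-b->s9; s7-a->s9; s7-b->s8; s8-a->s8; s8-b->s8; s9-a->s5; s9-b->s8

Run two small machines in parallel and take their product. The first has 3 states tracking the input length modulo 3; the second has 4 states tracking the count of `b`s, saturating at 3. A product state is a pair (one from each), accepting exactly when both do. After merging equivalent states the machine shrinks.
With 10 states:
        a   b  
>  s0   s1  s2 
   s1   s3  s4 
   s2   s4  s5 
   s3   s0  s6 
   s4   s6  s7 
   s5   s7  s8 
   s6   s2  s9 
   s7   s9  s8 
   s8   s8  s8 
 * s9   s5  s8 
(> = start, * = accepting)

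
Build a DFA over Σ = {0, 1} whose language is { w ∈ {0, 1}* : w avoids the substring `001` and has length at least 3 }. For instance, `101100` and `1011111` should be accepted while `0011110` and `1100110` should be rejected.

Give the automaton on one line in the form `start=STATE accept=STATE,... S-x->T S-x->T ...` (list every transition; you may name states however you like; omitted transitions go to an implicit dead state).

Handle the two conditions separately and then intersect. One (4 states) tracks partial matches of the forbidden pattern `001`; the other (5 states) tracks the input length, saturating at 4. Each combined state is a pair, one component from each; accept when both components accept. Minimizing collapses redundant product states.
10 states suffice.
       0  1 
>  A   B  C 
   B   D  E 
   C   F  E 
   D   G  H 
   E   I  J 
   F   G  J 
 * G   G  H 
   H   H  H 
 * I   G  J 
 * J   I  J 
(> = start, * = accepting)

start=A accept=G,I,J A-0->B A-1->C B-0->D B-1->E C-0->F C-1->E D-0->G D-1->H E-0->I E-1->J F-0->G F-1->J G-0->G G-1->H H-0->H H-1->H I-0->G I-1->J J-0->I J-1->J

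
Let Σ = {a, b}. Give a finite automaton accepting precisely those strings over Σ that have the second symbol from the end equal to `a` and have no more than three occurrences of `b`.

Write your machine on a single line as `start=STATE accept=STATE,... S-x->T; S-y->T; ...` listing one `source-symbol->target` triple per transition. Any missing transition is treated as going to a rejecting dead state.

start=q0; accept=q3,q4,q7,q8,q11,q12,q15; q0-a->q1; q0-b->q2; q1-a->q3; q1-b->q4; q2-a->q5; q2-b->q6; q3-a->q3; q3-b->q4; q4-a->q5; q4-b->q6; q5-a->q7; q5-b->q8; q6-a->q9; q6-b->q10; q7-a->q7; q7-b->q8; q8-a->q9; q8-b->q10; q9-a->q11; q9-b->q12; q10-a->q13; q10-b->q14; q11-a->q11; q11-b->q12; q12-a->q13; q12-b->q14; q13-a->q15; q13-b->q14; q14-a->q14; q14-b->q14; q15-a->q15; q15-b->q14

Handle the two conditions separately and then intersect. One (7 states) tracks the last 2 symbols read; the other (5 states) tracks the count of `b`s, saturating at 4. Each combined state is a pair, one component from each; accept when both components accept. Equivalent product states are then merged.
          a    b  
>  q0     q1   q2 
   q1     q3   q4 
   q2     q5   q6 
 * q3     q3   q4 
 * q4     q5   q6 
   q5     q7   q8 
   q6     q9  q10 
 * q7     q7   q8 
 * q8     q9  q10 
   q9    q11  q12 
   q10   q13  q14 
 * q11   q11  q12 
 * q12   q13  q14 
   q13   q15  q14 
   q14   q14  q14 
 * q15   q15  q14 
(> = start, * = accepting)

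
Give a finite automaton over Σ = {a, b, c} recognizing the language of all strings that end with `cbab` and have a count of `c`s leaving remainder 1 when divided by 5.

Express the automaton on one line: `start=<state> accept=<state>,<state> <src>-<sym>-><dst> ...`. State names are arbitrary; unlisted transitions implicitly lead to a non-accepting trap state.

start=S0 accept=S7 S0-a->S0 S0-b->S0 S0-c->S1 S1-a->S2 S1-b->S3 S1-c->S4 S2-a->S2 S2-b->S2 S2-c->S4 S3-a->S5 S3-b->S2 S3-c->S4 S4-a->S4 S4-b->S4 S4-c->S6 S5-a->S2 S5-b->S7 S5-c->S4 S6-a->S6 S6-b->S6 S6-c->S8 S7-a->S2 S7-b->S2 S7-c->S4 S8-a->S8 S8-b->S8 S8-c->S0

Handle the two conditions separately and then intersect. One (5 states) tracks how much of the suffix `cbab` has currently been matched; the other (5 states) tracks the count of `c`s modulo 5. Each combined state is a pair, one component from each; accept when both components accept. Equivalent product states are then merged.
9 states suffice.
        a   b   c  
>  S0   S0  S0  S1 
   S1   S2  S3  S4 
   S2   S2  S2  S4 
   S3   S5  S2  S4 
   S4   S4  S4  S6 
   S5   S2  S7  S4 
   S6   S6  S6  S8 
 * S7   S2  S2  S4 
   S8   S8  S8  S0 
(> = start, * = accepting)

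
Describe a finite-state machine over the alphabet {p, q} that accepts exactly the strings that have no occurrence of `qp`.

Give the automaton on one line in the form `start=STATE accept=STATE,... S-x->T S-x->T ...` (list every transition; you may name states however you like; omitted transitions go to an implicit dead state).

This is the complement of 'contains `qp`'. Use the same substring-matching states — s0 through s2 holding how much of `qp` has just been matched — but flip the accepting set: everything except the trap s2 accepts.
3 states suffice.
        p   q  
>* s0   s0  s1 
 * s1   s2  s1 
   s2   s2  s2 
(> = start, * = accepting)

start=s0 accept=s0,s1 s0-p->s0 s0-q->s1 s1-p->s2 s1-q->s1 s2-p->s2 s2-q->s2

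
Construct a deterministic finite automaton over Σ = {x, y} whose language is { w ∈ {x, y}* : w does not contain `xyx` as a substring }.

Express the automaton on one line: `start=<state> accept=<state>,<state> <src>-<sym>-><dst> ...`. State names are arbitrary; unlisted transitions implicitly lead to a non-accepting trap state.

This is the complement of 'contains `xyx`'. Use the same substring-matching states — q0 through q3 holding how much of `xyx` has just been matched — but flip the accepting set: everything except the trap q3 accepts.
With 4 states:
        x   y  
>* q0   q1  q0 
 * q1   q1  q2 
 * q2   q3  q0 
   q3   q3  q3 
(> = start, * = accepting)

start=q0 accept=q0,q1,q2 q0-x->q1 q0-y->q0 q1-x->q1 q1-y->q2 q2-x->q3 q2-y->q0 q3-x->q3 q3-y->q3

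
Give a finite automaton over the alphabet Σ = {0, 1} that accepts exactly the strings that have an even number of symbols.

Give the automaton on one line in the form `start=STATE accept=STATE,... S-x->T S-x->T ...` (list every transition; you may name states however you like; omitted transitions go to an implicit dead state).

start=s0 accept=s0 s0-0->s1 s0-1->s1 s1-0->s0 s1-1->s0

Only the length mod 2 matters, so use a 2-cycle: from any state, every input symbol moves to the next state, wrapping s1 back to s0. Mark s0 accepting.
        0   1  
>* s0   s1  s1 
   s1   s0  s0 
(> = start, * = accepting)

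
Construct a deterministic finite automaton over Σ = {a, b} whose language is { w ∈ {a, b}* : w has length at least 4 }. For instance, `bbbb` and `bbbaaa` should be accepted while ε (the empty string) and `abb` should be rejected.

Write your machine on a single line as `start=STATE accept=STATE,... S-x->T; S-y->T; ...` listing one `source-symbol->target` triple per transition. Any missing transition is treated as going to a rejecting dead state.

Count input length up to 5: every symbol moves from q0 toward q5, which means 'more than 4' and absorbs. Accept from {q4, q5}.
        a   b  
>  q0   q1  q1 
   q1   q2  q2 
   q2   q3  q3 
   q3   q4  q4 
 * q4   q5  q5 
 * q5   q5  q5 
(> = start, * = accepting)

start=q0; accept=q4,q5; q0-a->q1; q0-b->q1; q1-a->q2; q1-b->q2; q2-a->q3; q2-b->q3; q3-a->q4; q3-b->q4; q4-a->q5; q4-b->q5; q5-a->q5; q5-b->q5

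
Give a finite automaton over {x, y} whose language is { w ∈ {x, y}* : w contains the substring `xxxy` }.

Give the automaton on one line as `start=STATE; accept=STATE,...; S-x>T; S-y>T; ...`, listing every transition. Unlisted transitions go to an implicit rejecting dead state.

start=q0; accept=q4; q0-x>q1; q0-y>q0; q1-x>q2; q1-y>q0; q2-x>q3; q2-y>q0; q3-x>q3; q3-y>q4; q4-x>q4; q4-y>q4

States q0..q3 record the length of the longest prefix of `xxxy` that matches the current input suffix. Reaching q4 means `xxxy` has been seen, and we stay there forever. Accept from q4.
With 5 states:
        x   y  
>  q0   q1  q0 
   q1   q2  q0 
   q2   q3  q0 
   q3   q3  q4 
 * q4   q4  q4 
(> = start, * = accepting)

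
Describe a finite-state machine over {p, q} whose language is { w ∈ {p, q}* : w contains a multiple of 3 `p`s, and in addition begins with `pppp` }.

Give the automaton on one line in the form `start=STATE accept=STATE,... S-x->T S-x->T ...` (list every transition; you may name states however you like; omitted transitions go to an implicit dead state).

Handle the two conditions separately and then intersect. One (3 states) tracks the count of `p`s modulo 3; the other (6 states) tracks whether the input so far still matches the prefix `pppp`. Each combined state is a pair, one component from each; accept when both components accept. Equivalent product states are then merged.
With 8 states:
       p  q 
>  A   B  C 
   B   D  C 
   C   C  C 
   D   E  C 
   E   F  C 
   F   G  F 
   G   H  G 
 * H   F  H 
(> = start, * = accepting)

start=A accept=H A-p->B A-q->C B-p->D B-q->C C-p->C C-q->C D-p->E D-q->C E-p->F E-q->C F-p->G F-q->F G-p->H G-q->G H-p->F H-q->H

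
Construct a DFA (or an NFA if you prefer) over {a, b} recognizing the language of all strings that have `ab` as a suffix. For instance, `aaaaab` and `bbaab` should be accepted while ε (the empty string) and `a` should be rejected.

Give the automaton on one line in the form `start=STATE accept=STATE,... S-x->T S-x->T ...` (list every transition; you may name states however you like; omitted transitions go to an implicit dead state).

start=q0 accept=q2 q0-a->q1 q0-b->q0 q1-a->q1 q1-b->q2 q2-a->q1 q2-b->q0

Remember how much of `ab` the current input suffix matches. State q0 means no match yet; q1 means the last symbol is `a`; q2 means the last 2 symbols are `ab`. Only q2 accepts. On a mismatch, fall back to the longest proper suffix that is still a prefix of `ab`.
3 states suffice.
        a   b  
>  q0   q1  q0 
   q1   q1  q2 
 * q2   q1  q0 
(> = start, * = accepting)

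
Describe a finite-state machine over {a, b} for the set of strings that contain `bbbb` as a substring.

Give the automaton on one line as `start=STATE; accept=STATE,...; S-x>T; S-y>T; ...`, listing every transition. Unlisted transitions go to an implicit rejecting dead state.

States q0..q3 record the length of the longest prefix of `bbbb` that matches the current input suffix. Reaching q4 means `bbbb` has been seen, and we stay there forever. Accept from q4.
5 states suffice.
        a   b  
>  q0   q0  q1 
   q1   q0  q2 
   q2   q0  q3 
   q3   q0  q4 
 * q4   q4  q4 
(> = start, * = accepting)

start=q0; accept=q4; q0-a>q0; q0-b>q1; q1-a>q0; q1-b>q2; q2-a>q0; q2-b>q3; q3-a>q0; q3-b>q4; q4-a>q4; q4-b>q4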